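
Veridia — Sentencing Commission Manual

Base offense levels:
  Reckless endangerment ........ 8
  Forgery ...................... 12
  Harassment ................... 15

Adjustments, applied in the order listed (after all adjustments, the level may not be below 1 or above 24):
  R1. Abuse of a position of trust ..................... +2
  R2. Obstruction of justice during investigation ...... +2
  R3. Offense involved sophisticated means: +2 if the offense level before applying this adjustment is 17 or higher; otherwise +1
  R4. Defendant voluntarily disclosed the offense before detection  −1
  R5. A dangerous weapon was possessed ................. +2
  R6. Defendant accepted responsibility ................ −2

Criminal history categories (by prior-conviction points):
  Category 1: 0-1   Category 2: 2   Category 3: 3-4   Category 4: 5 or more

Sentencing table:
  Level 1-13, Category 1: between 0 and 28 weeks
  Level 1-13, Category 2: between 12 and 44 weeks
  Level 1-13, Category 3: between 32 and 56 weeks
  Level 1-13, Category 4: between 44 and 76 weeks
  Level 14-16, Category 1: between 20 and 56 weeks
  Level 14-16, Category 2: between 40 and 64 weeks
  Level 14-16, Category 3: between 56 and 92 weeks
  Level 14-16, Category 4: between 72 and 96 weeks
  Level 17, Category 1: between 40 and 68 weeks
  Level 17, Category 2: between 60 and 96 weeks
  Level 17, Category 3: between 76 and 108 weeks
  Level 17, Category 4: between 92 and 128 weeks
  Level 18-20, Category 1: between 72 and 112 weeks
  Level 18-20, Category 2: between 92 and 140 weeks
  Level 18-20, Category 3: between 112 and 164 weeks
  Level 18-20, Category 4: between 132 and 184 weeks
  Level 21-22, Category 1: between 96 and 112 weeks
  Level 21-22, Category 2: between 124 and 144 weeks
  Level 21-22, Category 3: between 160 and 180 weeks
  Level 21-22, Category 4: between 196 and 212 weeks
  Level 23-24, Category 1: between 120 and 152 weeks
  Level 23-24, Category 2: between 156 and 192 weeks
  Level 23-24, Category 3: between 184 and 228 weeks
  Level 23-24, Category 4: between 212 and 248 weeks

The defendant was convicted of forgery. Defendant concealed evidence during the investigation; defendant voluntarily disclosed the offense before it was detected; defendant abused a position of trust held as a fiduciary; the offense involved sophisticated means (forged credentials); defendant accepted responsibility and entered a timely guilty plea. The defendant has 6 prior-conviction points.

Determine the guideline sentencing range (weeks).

72-96 weeks

Base offense level for forgery: 12.
R1 applies: 12 + 2 = 14.
R2 applies: 14 + 2 = 16.
R3 applies (level before this adjustment is 16 < 17, so +1): 16 + 1 = 17.
R4 applies: 17 − 1 = 16.
R6 applies: 16 − 2 = 14.
Final offense level: 14.
Criminal history: 6 prior points → Category 4 (5+).
Level 14 falls in the 14-16 band.
Grid: Level 14-16 × Category 4 = 72-96 weeks.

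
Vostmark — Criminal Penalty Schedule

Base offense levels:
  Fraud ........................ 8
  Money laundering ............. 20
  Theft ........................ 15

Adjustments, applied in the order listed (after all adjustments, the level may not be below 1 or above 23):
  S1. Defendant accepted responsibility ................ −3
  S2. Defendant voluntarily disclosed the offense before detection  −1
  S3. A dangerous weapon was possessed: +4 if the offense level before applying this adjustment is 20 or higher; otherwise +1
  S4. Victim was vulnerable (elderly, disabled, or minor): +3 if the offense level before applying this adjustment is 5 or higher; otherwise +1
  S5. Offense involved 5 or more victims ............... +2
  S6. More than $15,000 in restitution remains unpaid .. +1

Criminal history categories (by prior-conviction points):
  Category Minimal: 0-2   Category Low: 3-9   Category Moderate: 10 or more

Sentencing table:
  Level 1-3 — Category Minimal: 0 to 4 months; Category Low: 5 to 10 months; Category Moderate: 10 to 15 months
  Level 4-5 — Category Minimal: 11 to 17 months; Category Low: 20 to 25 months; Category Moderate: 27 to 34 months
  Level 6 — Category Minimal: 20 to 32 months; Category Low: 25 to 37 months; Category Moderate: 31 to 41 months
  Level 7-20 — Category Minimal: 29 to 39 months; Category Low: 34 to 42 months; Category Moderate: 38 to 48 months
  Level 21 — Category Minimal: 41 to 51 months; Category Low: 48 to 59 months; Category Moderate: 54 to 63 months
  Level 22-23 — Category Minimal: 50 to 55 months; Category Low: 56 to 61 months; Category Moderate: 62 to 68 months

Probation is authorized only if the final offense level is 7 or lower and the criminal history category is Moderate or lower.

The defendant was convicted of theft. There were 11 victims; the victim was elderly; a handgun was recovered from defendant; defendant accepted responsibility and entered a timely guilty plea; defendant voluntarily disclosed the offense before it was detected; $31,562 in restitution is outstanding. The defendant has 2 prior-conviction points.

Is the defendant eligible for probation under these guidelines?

Base offense level for theft: 15.
S1 applies: 15 − 3 = 12.
S2 applies: 12 − 1 = 11.
S3 applies (level before this adjustment is 11 < 20, so +1): 11 + 1 = 12.
S4 applies (level before this adjustment is 12 ≥ 5, so +3): 12 + 3 = 15.
S5 applies: 15 + 2 = 17.
S6 applies: 17 + 1 = 18.
Final offense level: 18.
Criminal history: 2 prior points → Category Minimal (0-2).
Level 18 falls in the 7-20 band.
Grid: Level 7-20 × Category Minimal = 29-39 months.
Probation check: level 18 > 7 and category Minimal ≤ Moderate → not eligible.

No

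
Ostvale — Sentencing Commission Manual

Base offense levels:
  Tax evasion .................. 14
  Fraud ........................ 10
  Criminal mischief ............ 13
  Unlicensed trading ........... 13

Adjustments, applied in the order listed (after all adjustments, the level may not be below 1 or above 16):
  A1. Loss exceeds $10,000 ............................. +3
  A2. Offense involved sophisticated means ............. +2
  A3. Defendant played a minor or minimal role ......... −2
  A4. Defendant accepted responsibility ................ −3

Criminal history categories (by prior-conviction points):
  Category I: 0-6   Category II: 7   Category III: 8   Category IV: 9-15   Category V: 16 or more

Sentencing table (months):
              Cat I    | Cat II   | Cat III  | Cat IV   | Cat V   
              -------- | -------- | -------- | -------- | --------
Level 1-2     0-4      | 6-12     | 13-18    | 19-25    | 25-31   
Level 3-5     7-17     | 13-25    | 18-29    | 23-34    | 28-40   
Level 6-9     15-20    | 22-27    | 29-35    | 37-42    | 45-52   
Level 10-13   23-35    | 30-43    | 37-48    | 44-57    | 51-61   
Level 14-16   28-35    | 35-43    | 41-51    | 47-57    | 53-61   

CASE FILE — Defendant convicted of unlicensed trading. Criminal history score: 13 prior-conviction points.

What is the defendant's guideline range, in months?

Base offense level for unlicensed trading: 13.
Final offense level: 13.
Criminal history: 13 prior points → Category IV (9-15).
Level 13 falls in the 10-13 band.
Grid: Level 10-13 × Category IV = 44-57 months.

44-57 months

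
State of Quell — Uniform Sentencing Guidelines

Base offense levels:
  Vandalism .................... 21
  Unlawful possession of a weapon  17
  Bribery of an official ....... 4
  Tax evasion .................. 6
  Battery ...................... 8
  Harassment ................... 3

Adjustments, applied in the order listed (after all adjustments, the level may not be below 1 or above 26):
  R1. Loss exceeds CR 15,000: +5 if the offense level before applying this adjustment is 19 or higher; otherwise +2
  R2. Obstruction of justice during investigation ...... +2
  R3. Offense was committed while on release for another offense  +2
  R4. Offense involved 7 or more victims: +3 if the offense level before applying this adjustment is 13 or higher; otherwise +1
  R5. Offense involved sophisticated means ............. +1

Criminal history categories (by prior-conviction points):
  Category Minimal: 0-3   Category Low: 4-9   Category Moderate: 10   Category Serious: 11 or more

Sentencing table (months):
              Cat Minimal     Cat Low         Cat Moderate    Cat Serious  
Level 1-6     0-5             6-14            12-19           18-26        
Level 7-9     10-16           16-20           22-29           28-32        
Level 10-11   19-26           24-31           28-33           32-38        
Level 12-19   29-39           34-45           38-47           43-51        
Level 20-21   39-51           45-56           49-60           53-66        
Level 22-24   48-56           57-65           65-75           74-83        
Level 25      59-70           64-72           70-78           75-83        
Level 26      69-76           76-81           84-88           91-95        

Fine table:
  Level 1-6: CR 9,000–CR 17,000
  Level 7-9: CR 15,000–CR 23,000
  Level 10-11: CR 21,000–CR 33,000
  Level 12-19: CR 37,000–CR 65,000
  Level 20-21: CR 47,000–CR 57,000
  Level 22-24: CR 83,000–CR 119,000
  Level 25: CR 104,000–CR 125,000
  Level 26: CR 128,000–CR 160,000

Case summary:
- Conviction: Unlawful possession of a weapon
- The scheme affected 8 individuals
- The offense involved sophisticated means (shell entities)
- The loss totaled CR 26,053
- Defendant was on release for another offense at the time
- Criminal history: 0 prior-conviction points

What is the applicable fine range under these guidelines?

Base offense level for unlawful possession of a weapon: 17.
R1 applies (level before this adjustment is 17 < 19, so +2): 17 + 2 = 19.
R3 applies: 19 + 2 = 21.
R4 applies (level before this adjustment is 21 ≥ 13, so +3): 21 + 3 = 24.
R5 applies: 24 + 1 = 25.
Final offense level: 25.
Level 25 falls in the 25 band.
Fine table: Level 25 → CR 104,000–CR 125,000.

CR 104,000–CR 125,000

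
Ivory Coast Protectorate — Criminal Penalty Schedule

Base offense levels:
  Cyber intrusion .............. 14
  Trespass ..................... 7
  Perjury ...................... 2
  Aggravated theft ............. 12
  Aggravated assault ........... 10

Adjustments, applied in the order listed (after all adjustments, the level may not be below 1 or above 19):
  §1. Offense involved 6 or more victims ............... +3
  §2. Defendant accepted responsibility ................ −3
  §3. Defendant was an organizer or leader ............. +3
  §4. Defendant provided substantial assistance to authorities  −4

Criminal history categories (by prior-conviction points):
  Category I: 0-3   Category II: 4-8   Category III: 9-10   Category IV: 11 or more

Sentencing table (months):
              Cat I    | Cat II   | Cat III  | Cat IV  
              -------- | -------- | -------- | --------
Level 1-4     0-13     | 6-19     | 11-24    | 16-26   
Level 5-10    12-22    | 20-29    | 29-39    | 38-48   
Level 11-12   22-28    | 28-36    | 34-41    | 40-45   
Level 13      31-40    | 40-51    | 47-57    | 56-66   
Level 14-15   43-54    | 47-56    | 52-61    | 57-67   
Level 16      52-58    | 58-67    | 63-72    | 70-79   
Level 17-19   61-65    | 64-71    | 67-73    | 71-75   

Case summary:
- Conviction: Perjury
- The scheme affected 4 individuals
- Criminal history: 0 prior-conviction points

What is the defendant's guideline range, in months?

Base offense level for perjury: 2.
Final offense level: 2.
Criminal history: 0 prior points → Category I (0-3).
Level 2 falls in the 1-4 band.
Grid: Level 1-4 × Category I = 0-13 months.

0-13 months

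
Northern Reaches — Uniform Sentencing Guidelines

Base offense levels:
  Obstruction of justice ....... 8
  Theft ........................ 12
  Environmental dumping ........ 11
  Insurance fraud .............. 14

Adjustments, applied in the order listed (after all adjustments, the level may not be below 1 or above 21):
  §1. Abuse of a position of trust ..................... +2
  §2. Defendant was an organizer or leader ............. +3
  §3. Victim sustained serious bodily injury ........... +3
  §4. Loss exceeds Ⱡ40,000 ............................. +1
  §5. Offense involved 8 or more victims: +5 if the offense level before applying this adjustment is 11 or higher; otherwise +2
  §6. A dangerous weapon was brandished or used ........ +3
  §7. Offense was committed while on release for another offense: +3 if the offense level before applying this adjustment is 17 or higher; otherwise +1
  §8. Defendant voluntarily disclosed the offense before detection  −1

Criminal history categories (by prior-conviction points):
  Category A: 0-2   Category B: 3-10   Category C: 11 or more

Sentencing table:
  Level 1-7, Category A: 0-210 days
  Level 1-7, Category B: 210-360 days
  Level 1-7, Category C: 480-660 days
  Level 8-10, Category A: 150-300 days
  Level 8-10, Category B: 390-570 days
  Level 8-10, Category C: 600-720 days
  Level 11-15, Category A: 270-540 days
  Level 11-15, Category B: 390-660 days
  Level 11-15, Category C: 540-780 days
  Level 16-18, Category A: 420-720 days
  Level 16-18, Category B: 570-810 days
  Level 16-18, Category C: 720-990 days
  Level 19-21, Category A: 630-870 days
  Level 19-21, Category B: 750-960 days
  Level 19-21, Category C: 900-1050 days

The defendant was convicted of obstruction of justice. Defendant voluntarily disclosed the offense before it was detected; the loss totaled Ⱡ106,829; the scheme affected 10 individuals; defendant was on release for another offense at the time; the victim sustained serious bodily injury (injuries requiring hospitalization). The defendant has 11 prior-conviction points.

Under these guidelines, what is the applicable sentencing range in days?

Base offense level for obstruction of justice: 8.
§1 does not apply.
§2 does not apply.
§3 applies: 8 + 3 = 11.
§4 applies: 11 + 1 = 12.
§5 applies (level before this adjustment is 12 ≥ 11, so +5): 12 + 5 = 17.
§7 applies (level before this adjustment is 17 ≥ 17, so +3): 17 + 3 = 20.
§8 applies: 20 − 1 = 19.
Final offense level: 19.
Criminal history: 11 prior points → Category C (11+).
Level 19 falls in the 19-21 band.
Grid: Level 19-21 × Category C = 900-1050 days.

900-1050 days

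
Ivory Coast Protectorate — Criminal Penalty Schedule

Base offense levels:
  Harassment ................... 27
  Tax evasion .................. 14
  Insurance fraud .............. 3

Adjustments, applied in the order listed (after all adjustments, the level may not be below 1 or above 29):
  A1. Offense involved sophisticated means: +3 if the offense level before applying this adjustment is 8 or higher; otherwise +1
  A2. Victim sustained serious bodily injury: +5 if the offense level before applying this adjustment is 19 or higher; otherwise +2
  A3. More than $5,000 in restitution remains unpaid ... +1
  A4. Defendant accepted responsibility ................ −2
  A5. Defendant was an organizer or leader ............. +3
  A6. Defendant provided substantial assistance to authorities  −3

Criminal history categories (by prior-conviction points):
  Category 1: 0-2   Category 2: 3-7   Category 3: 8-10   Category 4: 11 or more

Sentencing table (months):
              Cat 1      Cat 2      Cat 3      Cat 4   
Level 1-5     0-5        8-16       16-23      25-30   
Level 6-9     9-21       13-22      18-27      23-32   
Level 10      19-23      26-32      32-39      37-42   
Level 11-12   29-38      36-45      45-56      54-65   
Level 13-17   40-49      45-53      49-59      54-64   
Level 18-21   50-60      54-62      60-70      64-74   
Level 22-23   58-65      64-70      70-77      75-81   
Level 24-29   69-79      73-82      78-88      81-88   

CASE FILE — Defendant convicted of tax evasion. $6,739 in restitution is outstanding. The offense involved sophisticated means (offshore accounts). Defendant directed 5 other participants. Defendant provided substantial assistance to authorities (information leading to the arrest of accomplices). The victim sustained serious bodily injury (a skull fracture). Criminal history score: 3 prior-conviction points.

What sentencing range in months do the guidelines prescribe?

54-62 months

Base offense level for tax evasion: 14.
A1 applies (level before this adjustment is 14 ≥ 8, so +3): 14 + 3 = 17.
A2 applies (level before this adjustment is 17 < 19, so +2): 17 + 2 = 19.
A3 applies: 19 + 1 = 20.
A4 does not apply.
A5 applies: 20 + 3 = 23.
A6 applies: 23 − 3 = 20.
Final offense level: 20.
Criminal history: 3 prior points → Category 2 (3-7).
Level 20 falls in the 18-21 band.
Grid: Level 18-21 × Category 2 = 54-62 months.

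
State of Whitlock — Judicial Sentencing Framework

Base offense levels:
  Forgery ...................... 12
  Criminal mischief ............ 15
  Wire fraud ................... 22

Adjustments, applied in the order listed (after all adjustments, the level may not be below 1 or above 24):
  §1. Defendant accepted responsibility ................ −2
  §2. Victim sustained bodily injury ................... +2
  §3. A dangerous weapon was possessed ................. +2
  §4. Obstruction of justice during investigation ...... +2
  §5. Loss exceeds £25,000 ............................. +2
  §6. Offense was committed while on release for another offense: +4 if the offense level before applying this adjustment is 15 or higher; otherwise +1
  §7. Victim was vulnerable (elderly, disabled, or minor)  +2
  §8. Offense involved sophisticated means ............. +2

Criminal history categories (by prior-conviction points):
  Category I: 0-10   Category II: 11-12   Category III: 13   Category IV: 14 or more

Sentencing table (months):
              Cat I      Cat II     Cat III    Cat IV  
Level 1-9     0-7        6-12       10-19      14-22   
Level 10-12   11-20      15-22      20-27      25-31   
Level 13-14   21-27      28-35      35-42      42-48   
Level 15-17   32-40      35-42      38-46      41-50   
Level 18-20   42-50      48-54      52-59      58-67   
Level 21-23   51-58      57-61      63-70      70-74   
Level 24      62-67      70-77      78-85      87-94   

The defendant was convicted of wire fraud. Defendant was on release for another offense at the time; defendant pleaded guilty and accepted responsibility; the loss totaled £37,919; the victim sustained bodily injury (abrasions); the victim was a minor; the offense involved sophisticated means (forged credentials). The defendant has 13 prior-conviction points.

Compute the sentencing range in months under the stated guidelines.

78-85 months

Base offense level for wire fraud: 22.
§1 applies: 22 − 2 = 20.
§2 applies: 20 + 2 = 22.
§4 does not apply.
§5 applies: 22 + 2 = 24.
§6 applies (level before this adjustment is 24 ≥ 15, so +4): 24 + 4 = 28.
§7 applies: 28 + 2 = 30.
§8 applies: 30 + 2 = 32.
Level 32 exceeds the maximum of 24; capped at 24.
Final offense level: 24.
Criminal history: 13 prior points → Category III (13).
Level 24 falls in the 24 band.
Grid: Level 24 × Category III = 78-85 months.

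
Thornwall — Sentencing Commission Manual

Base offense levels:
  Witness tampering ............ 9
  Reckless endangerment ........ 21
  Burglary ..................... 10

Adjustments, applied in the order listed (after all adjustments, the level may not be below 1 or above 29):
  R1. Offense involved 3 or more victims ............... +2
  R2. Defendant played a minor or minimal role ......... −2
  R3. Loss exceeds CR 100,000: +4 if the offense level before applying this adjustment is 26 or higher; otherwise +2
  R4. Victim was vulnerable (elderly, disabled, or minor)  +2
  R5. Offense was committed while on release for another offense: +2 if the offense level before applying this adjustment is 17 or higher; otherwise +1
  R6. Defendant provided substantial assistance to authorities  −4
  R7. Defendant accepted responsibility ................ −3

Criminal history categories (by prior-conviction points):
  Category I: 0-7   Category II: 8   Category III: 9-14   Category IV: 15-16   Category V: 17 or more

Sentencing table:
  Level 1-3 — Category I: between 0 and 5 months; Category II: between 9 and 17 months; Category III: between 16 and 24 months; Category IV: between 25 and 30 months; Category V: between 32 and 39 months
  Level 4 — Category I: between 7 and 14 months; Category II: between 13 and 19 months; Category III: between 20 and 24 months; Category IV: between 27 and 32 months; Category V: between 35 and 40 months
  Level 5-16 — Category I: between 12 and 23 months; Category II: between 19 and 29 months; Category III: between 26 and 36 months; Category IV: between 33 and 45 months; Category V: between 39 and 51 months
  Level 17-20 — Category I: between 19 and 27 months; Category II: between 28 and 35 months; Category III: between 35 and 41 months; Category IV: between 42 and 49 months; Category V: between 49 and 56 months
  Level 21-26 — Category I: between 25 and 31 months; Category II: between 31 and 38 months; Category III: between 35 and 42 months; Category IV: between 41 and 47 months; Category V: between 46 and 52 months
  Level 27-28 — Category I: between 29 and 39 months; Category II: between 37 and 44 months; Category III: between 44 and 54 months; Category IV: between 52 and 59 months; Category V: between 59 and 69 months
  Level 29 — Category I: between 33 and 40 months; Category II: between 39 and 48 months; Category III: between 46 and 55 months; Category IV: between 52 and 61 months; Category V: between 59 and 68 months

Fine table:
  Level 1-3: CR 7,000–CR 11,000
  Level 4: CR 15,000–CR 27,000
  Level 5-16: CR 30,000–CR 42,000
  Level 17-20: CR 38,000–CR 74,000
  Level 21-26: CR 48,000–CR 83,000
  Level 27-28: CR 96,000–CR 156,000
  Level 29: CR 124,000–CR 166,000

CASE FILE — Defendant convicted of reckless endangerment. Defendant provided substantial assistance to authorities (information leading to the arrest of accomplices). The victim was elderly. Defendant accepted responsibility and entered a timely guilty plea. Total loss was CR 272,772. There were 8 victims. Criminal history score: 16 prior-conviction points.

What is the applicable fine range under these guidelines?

CR 38,000–CR 74,000

Base offense level for reckless endangerment: 21.
R1 applies: 21 + 2 = 23.
R3 applies (level before this adjustment is 23 < 26, so +2): 23 + 2 = 25.
R4 applies: 25 + 2 = 27.
R5 does not apply.
R6 applies: 27 − 4 = 23.
R7 applies: 23 − 3 = 20.
Final offense level: 20.
Level 20 falls in the 17-20 band.
Fine table: Level 17-20 → CR 38,000–CR 74,000.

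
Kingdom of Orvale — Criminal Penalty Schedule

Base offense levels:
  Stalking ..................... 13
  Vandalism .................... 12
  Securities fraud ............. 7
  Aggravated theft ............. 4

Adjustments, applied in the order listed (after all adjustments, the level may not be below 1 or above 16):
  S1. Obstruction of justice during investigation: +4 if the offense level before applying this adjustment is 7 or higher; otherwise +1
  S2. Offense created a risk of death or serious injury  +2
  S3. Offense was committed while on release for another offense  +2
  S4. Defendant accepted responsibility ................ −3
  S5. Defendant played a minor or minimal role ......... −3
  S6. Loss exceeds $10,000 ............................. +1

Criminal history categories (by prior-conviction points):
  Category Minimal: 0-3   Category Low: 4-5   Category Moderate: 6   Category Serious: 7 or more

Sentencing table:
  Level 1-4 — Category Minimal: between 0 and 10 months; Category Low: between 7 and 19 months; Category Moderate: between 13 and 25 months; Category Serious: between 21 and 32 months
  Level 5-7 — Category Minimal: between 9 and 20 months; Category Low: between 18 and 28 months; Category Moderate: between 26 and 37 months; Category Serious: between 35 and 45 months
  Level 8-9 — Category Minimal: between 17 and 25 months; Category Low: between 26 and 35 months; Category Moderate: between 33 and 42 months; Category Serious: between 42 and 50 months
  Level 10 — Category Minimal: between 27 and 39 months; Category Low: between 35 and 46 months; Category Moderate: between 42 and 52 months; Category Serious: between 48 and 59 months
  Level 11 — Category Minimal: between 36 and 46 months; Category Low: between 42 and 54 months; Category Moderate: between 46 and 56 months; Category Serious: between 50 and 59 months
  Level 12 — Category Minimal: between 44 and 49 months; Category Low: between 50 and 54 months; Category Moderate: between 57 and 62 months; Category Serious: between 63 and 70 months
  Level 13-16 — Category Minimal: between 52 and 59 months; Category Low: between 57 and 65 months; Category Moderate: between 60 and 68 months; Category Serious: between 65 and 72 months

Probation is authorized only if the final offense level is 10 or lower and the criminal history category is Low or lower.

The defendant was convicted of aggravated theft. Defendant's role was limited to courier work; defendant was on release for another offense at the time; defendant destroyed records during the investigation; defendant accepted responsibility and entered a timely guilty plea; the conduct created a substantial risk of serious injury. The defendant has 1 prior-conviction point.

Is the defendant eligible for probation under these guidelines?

Base offense level for aggravated theft: 4.
S1 applies (level before this adjustment is 4 < 7, so +1): 4 + 1 = 5.
S2 applies: 5 + 2 = 7.
S3 applies: 7 + 2 = 9.
S4 applies: 9 − 3 = 6.
S5 applies: 6 − 3 = 3.
S6 does not apply.
Final offense level: 3.
Criminal history: 1 prior point → Category Minimal (0-3).
Level 3 falls in the 1-4 band.
Grid: Level 1-4 × Category Minimal = 0-10 months.
Probation check: level 3 ≤ 10 and category Minimal ≤ Low → eligible.

Yes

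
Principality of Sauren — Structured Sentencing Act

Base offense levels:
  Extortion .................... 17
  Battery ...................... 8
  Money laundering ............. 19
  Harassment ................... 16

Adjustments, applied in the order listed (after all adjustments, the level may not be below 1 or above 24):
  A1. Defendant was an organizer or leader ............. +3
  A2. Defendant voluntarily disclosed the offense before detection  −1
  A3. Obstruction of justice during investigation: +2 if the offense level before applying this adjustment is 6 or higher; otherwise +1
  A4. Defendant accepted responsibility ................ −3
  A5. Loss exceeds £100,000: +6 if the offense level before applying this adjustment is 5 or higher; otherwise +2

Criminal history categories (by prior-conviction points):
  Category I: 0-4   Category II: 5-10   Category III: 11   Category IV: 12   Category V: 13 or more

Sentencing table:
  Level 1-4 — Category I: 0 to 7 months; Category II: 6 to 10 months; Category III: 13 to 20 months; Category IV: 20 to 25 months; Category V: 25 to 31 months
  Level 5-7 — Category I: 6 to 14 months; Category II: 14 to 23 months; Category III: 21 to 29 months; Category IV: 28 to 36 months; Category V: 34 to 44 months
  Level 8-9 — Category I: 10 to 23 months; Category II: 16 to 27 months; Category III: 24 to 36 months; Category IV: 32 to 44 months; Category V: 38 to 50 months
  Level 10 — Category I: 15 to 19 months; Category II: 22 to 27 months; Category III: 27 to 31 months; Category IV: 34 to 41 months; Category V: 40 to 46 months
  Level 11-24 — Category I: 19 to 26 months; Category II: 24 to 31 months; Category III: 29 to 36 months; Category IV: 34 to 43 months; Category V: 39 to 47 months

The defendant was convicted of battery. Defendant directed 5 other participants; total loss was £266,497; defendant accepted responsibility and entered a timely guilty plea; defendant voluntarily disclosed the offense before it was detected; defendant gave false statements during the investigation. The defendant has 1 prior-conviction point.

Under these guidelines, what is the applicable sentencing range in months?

Base offense level for battery: 8.
A1 applies: 8 + 3 = 11.
A2 applies: 11 − 1 = 10.
A3 applies (level before this adjustment is 10 ≥ 6, so +2): 10 + 2 = 12.
A4 applies: 12 − 3 = 9.
A5 applies (level before this adjustment is 9 ≥ 5, so +6): 9 + 6 = 15.
Final offense level: 15.
Criminal history: 1 prior point → Category I (0-4).
Level 15 falls in the 11-24 band.
Grid: Level 11-24 × Category I = 19-26 months.

19-26 months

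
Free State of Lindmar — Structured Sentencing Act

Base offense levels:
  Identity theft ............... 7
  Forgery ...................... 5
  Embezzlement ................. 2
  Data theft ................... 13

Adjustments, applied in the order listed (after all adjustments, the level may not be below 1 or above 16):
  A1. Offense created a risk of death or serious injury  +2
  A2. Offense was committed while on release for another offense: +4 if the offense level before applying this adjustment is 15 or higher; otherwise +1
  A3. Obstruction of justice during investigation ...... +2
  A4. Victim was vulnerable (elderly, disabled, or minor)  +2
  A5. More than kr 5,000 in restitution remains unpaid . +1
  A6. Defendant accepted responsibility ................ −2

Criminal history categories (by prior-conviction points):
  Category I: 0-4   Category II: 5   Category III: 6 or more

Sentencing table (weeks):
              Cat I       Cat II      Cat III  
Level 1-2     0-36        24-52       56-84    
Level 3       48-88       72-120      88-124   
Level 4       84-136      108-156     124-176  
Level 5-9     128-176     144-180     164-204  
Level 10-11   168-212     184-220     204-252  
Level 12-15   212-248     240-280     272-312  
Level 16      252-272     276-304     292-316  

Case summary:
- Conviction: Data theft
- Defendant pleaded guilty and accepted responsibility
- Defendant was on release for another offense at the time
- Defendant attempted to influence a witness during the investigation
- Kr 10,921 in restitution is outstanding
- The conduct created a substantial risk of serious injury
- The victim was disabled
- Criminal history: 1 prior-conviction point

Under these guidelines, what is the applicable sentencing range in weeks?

Base offense level for data theft: 13.
A1 applies: 13 + 2 = 15.
A2 applies (level before this adjustment is 15 ≥ 15, so +4): 15 + 4 = 19.
A3 applies: 19 + 2 = 21.
A4 applies: 21 + 2 = 23.
A5 applies: 23 + 1 = 24.
A6 applies: 24 − 2 = 22.
Level 22 exceeds the maximum of 16; capped at 16.
Final offense level: 16.
Criminal history: 1 prior point → Category I (0-4).
Level 16 falls in the 16 band.
Grid: Level 16 × Category I = 252-272 weeks.

252-272 weeks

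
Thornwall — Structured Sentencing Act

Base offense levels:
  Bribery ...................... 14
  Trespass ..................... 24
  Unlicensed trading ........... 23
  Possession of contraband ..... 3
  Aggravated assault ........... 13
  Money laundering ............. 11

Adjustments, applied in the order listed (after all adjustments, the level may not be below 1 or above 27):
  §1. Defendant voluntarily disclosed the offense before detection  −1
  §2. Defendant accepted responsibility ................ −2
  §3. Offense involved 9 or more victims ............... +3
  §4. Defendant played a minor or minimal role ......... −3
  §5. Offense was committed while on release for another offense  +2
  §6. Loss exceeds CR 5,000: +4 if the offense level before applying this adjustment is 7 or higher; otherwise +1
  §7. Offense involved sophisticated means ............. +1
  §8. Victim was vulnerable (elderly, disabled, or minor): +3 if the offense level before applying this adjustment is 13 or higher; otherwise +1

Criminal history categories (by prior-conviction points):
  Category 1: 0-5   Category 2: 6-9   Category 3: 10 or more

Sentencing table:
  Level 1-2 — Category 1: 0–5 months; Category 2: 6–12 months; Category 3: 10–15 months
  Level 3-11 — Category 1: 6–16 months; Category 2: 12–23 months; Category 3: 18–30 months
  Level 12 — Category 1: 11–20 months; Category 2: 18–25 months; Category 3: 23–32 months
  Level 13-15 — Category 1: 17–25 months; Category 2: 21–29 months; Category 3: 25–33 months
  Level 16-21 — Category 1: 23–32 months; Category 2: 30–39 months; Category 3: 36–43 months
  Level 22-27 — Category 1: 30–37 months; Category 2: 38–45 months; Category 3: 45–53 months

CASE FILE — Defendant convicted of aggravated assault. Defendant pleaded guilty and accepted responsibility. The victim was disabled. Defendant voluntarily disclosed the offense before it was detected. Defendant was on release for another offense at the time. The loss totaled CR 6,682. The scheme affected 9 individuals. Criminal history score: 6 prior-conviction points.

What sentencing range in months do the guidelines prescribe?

Base offense level for aggravated assault: 13.
§1 applies: 13 − 1 = 12.
§2 applies: 12 − 2 = 10.
§3 applies: 10 + 3 = 13.
§4 does not apply.
§5 applies: 13 + 2 = 15.
§6 applies (level before this adjustment is 15 ≥ 7, so +4): 15 + 4 = 19.
§7 does not apply.
§8 applies (level before this adjustment is 19 ≥ 13, so +3): 19 + 3 = 22.
Final offense level: 22.
Criminal history: 6 prior points → Category 2 (6-9).
Level 22 falls in the 22-27 band.
Grid: Level 22-27 × Category 2 = 38-45 months.

38-45 months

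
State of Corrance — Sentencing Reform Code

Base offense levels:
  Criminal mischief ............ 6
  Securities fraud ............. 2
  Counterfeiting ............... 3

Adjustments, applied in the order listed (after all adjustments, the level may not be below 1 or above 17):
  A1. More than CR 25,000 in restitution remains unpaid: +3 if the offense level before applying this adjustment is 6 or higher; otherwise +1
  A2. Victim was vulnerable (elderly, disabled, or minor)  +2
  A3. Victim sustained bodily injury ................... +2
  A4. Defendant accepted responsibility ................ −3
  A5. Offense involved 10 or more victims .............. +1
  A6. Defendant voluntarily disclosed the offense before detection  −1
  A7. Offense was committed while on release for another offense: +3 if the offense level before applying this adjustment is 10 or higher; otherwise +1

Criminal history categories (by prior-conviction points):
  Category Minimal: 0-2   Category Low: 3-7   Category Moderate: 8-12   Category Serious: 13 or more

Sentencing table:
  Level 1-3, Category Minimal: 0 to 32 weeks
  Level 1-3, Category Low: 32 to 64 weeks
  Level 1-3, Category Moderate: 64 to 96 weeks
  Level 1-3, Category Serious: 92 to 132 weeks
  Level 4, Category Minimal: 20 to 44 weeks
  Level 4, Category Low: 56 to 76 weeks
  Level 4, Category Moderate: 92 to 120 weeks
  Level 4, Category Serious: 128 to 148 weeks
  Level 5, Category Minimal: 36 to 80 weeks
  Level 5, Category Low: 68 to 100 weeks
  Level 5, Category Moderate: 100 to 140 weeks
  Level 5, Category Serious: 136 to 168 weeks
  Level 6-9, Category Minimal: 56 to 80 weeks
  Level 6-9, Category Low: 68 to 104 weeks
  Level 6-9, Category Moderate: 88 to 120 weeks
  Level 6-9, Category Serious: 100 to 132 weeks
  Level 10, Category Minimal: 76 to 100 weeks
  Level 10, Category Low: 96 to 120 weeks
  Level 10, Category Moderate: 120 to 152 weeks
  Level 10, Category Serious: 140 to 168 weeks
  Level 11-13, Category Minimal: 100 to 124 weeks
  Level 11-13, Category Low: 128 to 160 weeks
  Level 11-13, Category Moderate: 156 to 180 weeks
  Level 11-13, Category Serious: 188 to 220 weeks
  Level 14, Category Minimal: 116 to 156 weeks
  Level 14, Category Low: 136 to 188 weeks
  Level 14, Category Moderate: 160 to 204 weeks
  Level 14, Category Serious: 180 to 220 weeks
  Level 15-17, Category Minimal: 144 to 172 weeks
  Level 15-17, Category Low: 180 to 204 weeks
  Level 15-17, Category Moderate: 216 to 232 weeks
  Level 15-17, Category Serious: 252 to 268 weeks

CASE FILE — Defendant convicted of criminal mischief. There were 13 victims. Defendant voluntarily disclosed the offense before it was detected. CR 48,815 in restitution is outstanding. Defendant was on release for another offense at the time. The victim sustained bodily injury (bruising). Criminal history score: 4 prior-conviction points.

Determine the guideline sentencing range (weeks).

136-188 weeks

Base offense level for criminal mischief: 6.
A1 applies (level before this adjustment is 6 ≥ 6, so +3): 6 + 3 = 9.
A3 applies: 9 + 2 = 11.
A4 does not apply.
A5 applies: 11 + 1 = 12.
A6 applies: 12 − 1 = 11.
A7 applies (level before this adjustment is 11 ≥ 10, so +3): 11 + 3 = 14.
Final offense level: 14.
Criminal history: 4 prior points → Category Low (3-7).
Level 14 falls in the 14 band.
Grid: Level 14 × Category Low = 136-188 weeks.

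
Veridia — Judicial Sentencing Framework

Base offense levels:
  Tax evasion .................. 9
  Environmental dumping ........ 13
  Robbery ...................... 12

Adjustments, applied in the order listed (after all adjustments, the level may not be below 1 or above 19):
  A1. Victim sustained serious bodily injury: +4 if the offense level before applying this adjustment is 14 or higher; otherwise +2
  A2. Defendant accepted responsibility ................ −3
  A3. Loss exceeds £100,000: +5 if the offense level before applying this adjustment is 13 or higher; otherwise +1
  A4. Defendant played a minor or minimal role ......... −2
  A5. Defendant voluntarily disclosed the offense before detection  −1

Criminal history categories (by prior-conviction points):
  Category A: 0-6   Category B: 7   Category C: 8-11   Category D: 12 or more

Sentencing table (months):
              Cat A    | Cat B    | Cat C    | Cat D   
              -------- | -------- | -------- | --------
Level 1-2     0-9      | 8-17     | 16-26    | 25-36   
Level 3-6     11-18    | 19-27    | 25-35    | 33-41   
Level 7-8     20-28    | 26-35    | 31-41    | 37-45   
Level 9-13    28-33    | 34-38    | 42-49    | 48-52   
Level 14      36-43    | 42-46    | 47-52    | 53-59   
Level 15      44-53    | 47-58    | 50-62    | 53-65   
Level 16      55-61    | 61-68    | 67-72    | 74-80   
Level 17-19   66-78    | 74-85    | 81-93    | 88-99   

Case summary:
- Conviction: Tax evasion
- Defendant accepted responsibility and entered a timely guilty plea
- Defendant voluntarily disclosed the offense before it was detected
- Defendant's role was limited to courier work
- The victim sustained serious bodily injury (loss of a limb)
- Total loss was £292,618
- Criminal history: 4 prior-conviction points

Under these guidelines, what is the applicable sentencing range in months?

Base offense level for tax evasion: 9.
A1 applies (level before this adjustment is 9 < 14, so +2): 9 + 2 = 11.
A2 applies: 11 − 3 = 8.
A3 applies (level before this adjustment is 8 < 13, so +1): 8 + 1 = 9.
A4 applies: 9 − 2 = 7.
A5 applies: 7 − 1 = 6.
Final offense level: 6.
Criminal history: 4 prior points → Category A (0-6).
Level 6 falls in the 3-6 band.
Grid: Level 3-6 × Category A = 11-18 months.

11-18 months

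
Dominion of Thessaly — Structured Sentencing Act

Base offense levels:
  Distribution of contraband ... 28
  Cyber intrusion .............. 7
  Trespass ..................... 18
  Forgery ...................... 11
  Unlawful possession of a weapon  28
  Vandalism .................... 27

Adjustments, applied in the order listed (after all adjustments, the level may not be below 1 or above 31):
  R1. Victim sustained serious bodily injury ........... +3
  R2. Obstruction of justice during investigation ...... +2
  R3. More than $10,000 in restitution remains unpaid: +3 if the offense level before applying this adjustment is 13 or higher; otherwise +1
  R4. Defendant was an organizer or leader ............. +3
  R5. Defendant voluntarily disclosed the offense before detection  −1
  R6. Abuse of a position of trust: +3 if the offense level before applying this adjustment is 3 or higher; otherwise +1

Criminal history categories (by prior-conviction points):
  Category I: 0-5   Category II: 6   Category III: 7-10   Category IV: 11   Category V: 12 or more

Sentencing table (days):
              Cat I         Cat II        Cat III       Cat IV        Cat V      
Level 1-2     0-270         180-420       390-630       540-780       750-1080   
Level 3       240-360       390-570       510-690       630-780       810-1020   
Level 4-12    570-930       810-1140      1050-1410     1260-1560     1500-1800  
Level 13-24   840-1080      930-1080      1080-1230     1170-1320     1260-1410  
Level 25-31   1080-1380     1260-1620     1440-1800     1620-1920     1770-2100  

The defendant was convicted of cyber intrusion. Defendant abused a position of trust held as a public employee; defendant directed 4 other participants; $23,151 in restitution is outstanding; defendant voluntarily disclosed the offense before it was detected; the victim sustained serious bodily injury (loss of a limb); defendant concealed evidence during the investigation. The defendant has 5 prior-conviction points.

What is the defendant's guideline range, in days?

Base offense level for cyber intrusion: 7.
R1 applies: 7 + 3 = 10.
R2 applies: 10 + 2 = 12.
R3 applies (level before this adjustment is 12 < 13, so +1): 12 + 1 = 13.
R4 applies: 13 + 3 = 16.
R5 applies: 16 − 1 = 15.
R6 applies (level before this adjustment is 15 ≥ 3, so +3): 15 + 3 = 18.
Final offense level: 18.
Criminal history: 5 prior points → Category I (0-5).
Level 18 falls in the 13-24 band.
Grid: Level 13-24 × Category I = 840-1080 days.

840-1080 days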